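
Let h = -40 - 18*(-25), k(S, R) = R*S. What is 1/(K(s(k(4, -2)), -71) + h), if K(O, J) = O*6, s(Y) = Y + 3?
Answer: 1/380 ≈ 0.0026316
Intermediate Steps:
s(Y) = 3 + Y
K(O, J) = 6*O
h = 410 (h = -40 + 450 = 410)
1/(K(s(k(4, -2)), -71) + h) = 1/(6*(3 - 2*4) + 410) = 1/(6*(3 - 8) + 410) = 1/(6*(-5) + 410) = 1/(-30 + 410) = 1/380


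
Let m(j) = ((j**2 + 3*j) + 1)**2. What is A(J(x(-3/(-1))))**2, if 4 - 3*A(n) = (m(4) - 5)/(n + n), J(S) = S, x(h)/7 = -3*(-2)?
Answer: 15625/3969 ≈ 3.9368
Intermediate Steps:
x(h) = 42 (x(h) = 7*(-3*(-2)) = 7*6 = 42)
m(j) = (1 + j**2 + 3*j)**2
A(n) = 4/3 - 418/(3*n) (A(n) = 4/3 - ((1 + 4**2 + 3*4)**2 - 5)/(3*(n + n)) = 4/3 - ((1 + 16 + 12)**2 - 5)/(3*(2*n)) = 4/3 - (29**2 - 5)*1/(2*n)/3 = 4/3 - (841 - 5)*1/(2*n)/3 = 4/3 - 836*1/(2*n)/3 = 4/3 - 418/(3*n))
A(J(x(-3/(-1))))**2 = ((2/3)*(-209 + 2*42)/42)**2 = ((2/3)*(1/42)*(-209 + 84))**2 = ((2/3)*(1/42)*(-125))**2 = (-125/63)**2 = 15625/3969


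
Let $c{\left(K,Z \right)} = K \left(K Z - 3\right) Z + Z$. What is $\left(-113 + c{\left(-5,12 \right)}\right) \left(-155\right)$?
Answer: $-570245$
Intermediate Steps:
$c{\left(K,Z \right)} = Z + K Z \left(-3 + K Z\right)$ ($c{\left(K,Z \right)} = K \left(-3 + K Z\right) Z + Z = K Z \left(-3 + K Z\right) + Z = Z + K Z \left(-3 + K Z\right)$)
$\left(-113 + c{\left(-5,12 \right)}\right) \left(-155\right) = \left(-113 + 12 \left(1 - -15 + 12 \left(-5\right)^{2}\right)\right) \left(-155\right) = \left(-113 + 12 \left(1 + 15 + 12 \cdot 25\right)\right) \left(-155\right) = \left(-113 + 12 \left(1 + 15 + 300\right)\right) \left(-155\right) = \left(-113 + 12 \cdot 316\right) \left(-155\right) = \left(-113 + 3792\right) \left(-155\right) = 3679 \left(-155\right) = -570245$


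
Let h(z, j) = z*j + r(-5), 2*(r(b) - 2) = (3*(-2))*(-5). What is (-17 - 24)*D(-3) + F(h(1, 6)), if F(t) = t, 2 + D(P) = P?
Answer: 228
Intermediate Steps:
r(b) = 17 (r(b) = 2 + ((3*(-2))*(-5))/2 = 2 + (-6*(-5))/2 = 2 + (½)*30 = 2 + 15 = 17)
D(P) = -2 + P
h(z, j) = 17 + j*z (h(z, j) = z*j + 17 = j*z + 17 = 17 + j*z)
(-17 - 24)*D(-3) + F(h(1, 6)) = (-17 - 24)*(-2 - 3) + (17 + 6*1) = -41*(-5) + (17 + 6) = 205 + 23 = 228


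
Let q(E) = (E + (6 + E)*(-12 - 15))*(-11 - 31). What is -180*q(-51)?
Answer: 8799840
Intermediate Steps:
q(E) = 6804 + 1092*E (q(E) = (E + (6 + E)*(-27))*(-42) = (E + (-162 - 27*E))*(-42) = (-162 - 26*E)*(-42) = 6804 + 1092*E)
-180*q(-51) = -180*(6804 + 1092*(-51)) = -180*(6804 - 55692) = -180*(-48888) = 8799840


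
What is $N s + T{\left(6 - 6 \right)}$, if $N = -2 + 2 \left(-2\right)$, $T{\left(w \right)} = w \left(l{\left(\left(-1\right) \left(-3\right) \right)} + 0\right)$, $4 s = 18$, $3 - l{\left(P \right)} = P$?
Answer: $-27$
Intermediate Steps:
$l{\left(P \right)} = 3 - P$
$s = \frac{9}{2}$ ($s = \frac{1}{4} \cdot 18 = \frac{9}{2} \approx 4.5$)
$T{\left(w \right)} = 0$ ($T{\left(w \right)} = w \left(\left(3 - \left(-1\right) \left(-3\right)\right) + 0\right) = w \left(\left(3 - 3\right) + 0\right) = w \left(0 + 0\right) = w 0 = 0$)
$N = -6$ ($N = -2 - 4 = -6$)
$N s + T{\left(6 - 6 \right)} = \left(-6\right) \frac{9}{2} + 0 = -27 + 0 = -27$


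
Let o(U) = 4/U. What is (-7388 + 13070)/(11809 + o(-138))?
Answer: 392058/814819 ≈ 0.48116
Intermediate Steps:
(-7388 + 13070)/(11809 + o(-138)) = (-7388 + 13070)/(11809 + 4/(-138)) = 5682/(11809 + 4*(-1/138)) = 5682/(11809 - 2/69) = 5682/(814819/69) = 5682*(69/814819) = 392058/814819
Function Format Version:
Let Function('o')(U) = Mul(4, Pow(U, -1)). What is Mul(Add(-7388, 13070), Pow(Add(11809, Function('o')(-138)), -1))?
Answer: Rational(392058, 814819) ≈ 0.48116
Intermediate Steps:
Mul(Add(-7388, 13070), Pow(Add(11809, Function('o')(-138)), -1)) = Mul(Add(-7388, 13070), Pow(Add(11809, Mul(4, Pow(-138, -1))), -1)) = Mul(5682, Pow(Add(11809, Mul(4, Rational(-1, 138))), -1)) = Mul(5682, Pow(Add(11809, Rational(-2, 69)), -1)) = Mul(5682, Pow(Rational(814819, 69), -1)) = Mul(5682, Rational(69, 814819)) = Rational(392058, 814819)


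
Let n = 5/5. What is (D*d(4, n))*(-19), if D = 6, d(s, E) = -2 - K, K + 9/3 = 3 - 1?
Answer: 114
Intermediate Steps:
K = -1 (K = -3 + (3 - 1) = -3 + 2 = -1)
n = 1 (n = 5*(⅕) = 1)
d(s, E) = -1 (d(s, E) = -2 - 1*(-1) = -2 + 1 = -1)
(D*d(4, n))*(-19) = (6*(-1))*(-19) = -6*(-19) = 114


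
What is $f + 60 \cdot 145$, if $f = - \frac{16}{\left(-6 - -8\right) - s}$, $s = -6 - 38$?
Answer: $\frac{200092}{23} \approx 8699.7$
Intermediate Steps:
$s = -44$ ($s = -6 - 38 = -44$)
$f = - \frac{8}{23}$ ($f = - \frac{16}{\left(-6 - -8\right) - -44} = - \frac{16}{\left(-6 + 8\right) + 44} = - \frac{16}{2 + 44} = - \frac{16}{46} = \left(-16\right) \frac{1}{46} = - \frac{8}{23} \approx -0.34783$)
$f + 60 \cdot 145 = - \frac{8}{23} + 60 \cdot 145 = - \frac{8}{23} + 8700 = \frac{200092}{23}$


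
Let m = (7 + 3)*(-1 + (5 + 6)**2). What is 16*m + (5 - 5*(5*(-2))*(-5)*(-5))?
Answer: 20455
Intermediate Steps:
m = 1200 (m = 10*(-1 + 11**2) = 10*(-1 + 121) = 10*120 = 1200)
16*m + (5 - 5*(5*(-2))*(-5)*(-5)) = 16*1200 + (5 - 5*(5*(-2))*(-5)*(-5)) = 19200 + (5 - 5*(-10*(-5))*(-5)) = 19200 + (5 - 250*(-5)) = 19200 + (5 - 5*(-250)) = 19200 + (5 + 1250) = 19200 + 1255 = 20455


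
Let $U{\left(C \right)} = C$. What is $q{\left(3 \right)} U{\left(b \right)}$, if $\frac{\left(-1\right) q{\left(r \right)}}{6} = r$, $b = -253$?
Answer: $4554$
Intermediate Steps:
$q{\left(r \right)} = - 6 r$
$q{\left(3 \right)} U{\left(b \right)} = \left(-6\right) 3 \left(-253\right) = \left(-18\right) \left(-253\right) = 4554$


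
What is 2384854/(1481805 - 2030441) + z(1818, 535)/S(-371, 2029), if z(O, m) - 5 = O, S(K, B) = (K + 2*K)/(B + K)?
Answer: -830462653063/305315934 ≈ -2720.0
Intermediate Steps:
S(K, B) = 3*K/(B + K) (S(K, B) = (3*K)/(B + K) = 3*K/(B + K))
z(O, m) = 5 + O
2384854/(1481805 - 2030441) + z(1818, 535)/S(-371, 2029) = 2384854/(1481805 - 2030441) + (5 + 1818)/((3*(-371)/(2029 - 371))) = 2384854/(-548636) + 1823/((3*(-371)/1658)) = 2384854*(-1/548636) + 1823/((3*(-371)*(1/1658))) = -1192427/274318 + 1823/(-1113/1658) = -1192427/274318 + 1823*(-1658/1113) = -1192427/274318 - 3022534/1113 = -830462653063/305315934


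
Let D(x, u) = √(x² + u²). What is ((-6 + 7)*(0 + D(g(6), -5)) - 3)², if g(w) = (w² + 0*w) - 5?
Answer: (3 - √986)² ≈ 806.60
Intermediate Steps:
g(w) = -5 + w² (g(w) = (w² + 0) - 5 = w² - 5 = -5 + w²)
D(x, u) = √(u² + x²)
((-6 + 7)*(0 + D(g(6), -5)) - 3)² = ((-6 + 7)*(0 + √((-5)² + (-5 + 6²)²)) - 3)² = (1*(0 + √(25 + (-5 + 36)²)) - 3)² = (1*(0 + √(25 + 31²)) - 3)² = (1*(0 + √(25 + 961)) - 3)² = (1*(0 + √986) - 3)² = (1*√986 - 3)² = (√986 - 3)² = (-3 + √986)²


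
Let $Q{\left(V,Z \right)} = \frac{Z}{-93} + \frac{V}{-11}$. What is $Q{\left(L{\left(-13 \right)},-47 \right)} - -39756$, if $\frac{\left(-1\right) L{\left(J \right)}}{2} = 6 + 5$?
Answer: $\frac{3697541}{93} \approx 39759.0$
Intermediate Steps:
$L{\left(J \right)} = -22$ ($L{\left(J \right)} = - 2 \left(6 + 5\right) = \left(-2\right) 11 = -22$)
$Q{\left(V,Z \right)} = - \frac{V}{11} - \frac{Z}{93}$ ($Q{\left(V,Z \right)} = Z \left(- \frac{1}{93}\right) + V \left(- \frac{1}{11}\right) = - \frac{Z}{93} - \frac{V}{11} = - \frac{V}{11} - \frac{Z}{93}$)
$Q{\left(L{\left(-13 \right)},-47 \right)} - -39756 = \left(\left(- \frac{1}{11}\right) \left(-22\right) - - \frac{47}{93}\right) - -39756 = \left(2 + \frac{47}{93}\right) + 39756 = \frac{233}{93} + 39756 = \frac{3697541}{93}$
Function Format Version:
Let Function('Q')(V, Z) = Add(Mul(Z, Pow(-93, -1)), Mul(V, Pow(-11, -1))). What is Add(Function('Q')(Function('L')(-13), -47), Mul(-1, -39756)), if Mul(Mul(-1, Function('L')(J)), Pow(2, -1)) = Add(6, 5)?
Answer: Rational(3697541, 93) ≈ 39759.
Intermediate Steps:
Function('L')(J) = -22 (Function('L')(J) = Mul(-2, Add(6, 5)) = Mul(-2, 11) = -22)
Function('Q')(V, Z) = Add(Mul(Rational(-1, 11), V), Mul(Rational(-1, 93), Z)) (Function('Q')(V, Z) = Add(Mul(Z, Rational(-1, 93)), Mul(V, Rational(-1, 11))) = Add(Mul(Rational(-1, 93), Z), Mul(Rational(-1, 11), V)) = Add(Mul(Rational(-1, 11), V), Mul(Rational(-1, 93), Z)))
Add(Function('Q')(Function('L')(-13), -47), Mul(-1, -39756)) = Add(Add(Mul(Rational(-1, 11), -22), Mul(Rational(-1, 93), -47)), Mul(-1, -39756)) = Add(Add(2, Rational(47, 93)), 39756) = Add(Rational(233, 93), 39756) = Rational(3697541, 93)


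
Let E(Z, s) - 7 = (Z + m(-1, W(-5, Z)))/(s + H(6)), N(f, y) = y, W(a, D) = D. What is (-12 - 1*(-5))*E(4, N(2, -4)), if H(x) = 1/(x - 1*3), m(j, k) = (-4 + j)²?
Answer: 70/11 ≈ 6.3636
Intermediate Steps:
H(x) = 1/(-3 + x) (H(x) = 1/(x - 3) = 1/(-3 + x))
E(Z, s) = 7 + (25 + Z)/(⅓ + s) (E(Z, s) = 7 + (Z + (-4 - 1)²)/(s + 1/(-3 + 6)) = 7 + (Z + (-5)²)/(s + 1/3) = 7 + (Z + 25)/(s + ⅓) = 7 + (25 + Z)/(⅓ + s))
(-12 - 1*(-5))*E(4, N(2, -4)) = (-12 - 1*(-5))*((82 + 3*4 + 21*(-4))/(1 + 3*(-4))) = (-12 + 5)*((82 + 12 - 84)/(1 - 12)) = -7*10/(-11) = -(-7)*10/11 = -7*(-10/11) = 70/11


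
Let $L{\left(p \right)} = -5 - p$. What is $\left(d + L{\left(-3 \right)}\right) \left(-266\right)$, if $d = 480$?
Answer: $-127148$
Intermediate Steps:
$\left(d + L{\left(-3 \right)}\right) \left(-266\right) = \left(480 - 2\right) \left(-266\right) = 478 \left(-266\right) = -127148$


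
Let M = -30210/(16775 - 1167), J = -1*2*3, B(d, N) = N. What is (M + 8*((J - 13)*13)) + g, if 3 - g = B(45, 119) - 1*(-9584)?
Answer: -91134609/7804 ≈ -11678.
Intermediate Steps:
J = -6 (J = -2*3 = -6)
g = -9700 (g = 3 - (119 - 1*(-9584)) = 3 - (119 + 9584) = 3 - 1*9703 = 3 - 9703 = -9700)
M = -15105/7804 (M = -30210/15608 = -30210*1/15608 = -15105/7804 ≈ -1.9355)
(M + 8*((J - 13)*13)) + g = (-15105/7804 + 8*((-6 - 13)*13)) - 9700 = (-15105/7804 + 8*(-19*13)) - 9700 = (-15105/7804 + 8*(-247)) - 9700 = (-15105/7804 - 1976) - 9700 = -15435809/7804 - 9700 = -91134609/7804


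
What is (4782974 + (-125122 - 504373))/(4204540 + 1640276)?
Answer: 1384493/1948272 ≈ 0.71063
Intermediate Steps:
(4782974 + (-125122 - 504373))/(4204540 + 1640276) = (4782974 - 629495)/5844816 = 4153479*(1/5844816) = 1384493/1948272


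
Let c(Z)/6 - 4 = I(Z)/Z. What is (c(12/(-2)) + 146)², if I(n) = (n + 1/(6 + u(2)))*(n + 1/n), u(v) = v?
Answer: 41229241/2304 ≈ 17895.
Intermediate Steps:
I(n) = (⅛ + n)*(n + 1/n) (I(n) = (n + 1/(6 + 2))*(n + 1/n) = (n + 1/8)*(n + 1/n) = (n + ⅛)*(n + 1/n) = (⅛ + n)*(n + 1/n))
c(Z) = 24 + 6*(1 + Z² + Z/8 + 1/(8*Z))/Z (c(Z) = 24 + 6*((1 + Z² + Z/8 + 1/(8*Z))/Z) = 24 + 6*(1 + Z² + Z/8 + 1/(8*Z))/Z)
(c(12/(-2)) + 146)² = ((99/4 + 6*(12/(-2)) + 6/((12/(-2))) + 3/(4*(12/(-2))²)) + 146)² = ((99/4 + 6*(12*(-½)) + 6/((12*(-½))) + 3/(4*(12*(-½))²)) + 146)² = ((99/4 + 6*(-6) + 6/(-6) + (¾)/(-6)²) + 146)² = ((99/4 - 36 + 6*(-⅙) + (¾)*(1/36)) + 146)² = ((99/4 - 36 - 1 + 1/48) + 146)² = (-587/48 + 146)² = (6421/48)² = 41229241/2304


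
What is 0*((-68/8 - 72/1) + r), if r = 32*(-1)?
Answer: 0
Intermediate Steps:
r = -32
0*((-68/8 - 72/1) + r) = 0*((-68/8 - 72/1) - 32) = 0*((-68*⅛ - 72*1) - 32) = 0*((-17/2 - 72) - 32) = 0*(-161/2 - 32) = 0*(-225/2) = 0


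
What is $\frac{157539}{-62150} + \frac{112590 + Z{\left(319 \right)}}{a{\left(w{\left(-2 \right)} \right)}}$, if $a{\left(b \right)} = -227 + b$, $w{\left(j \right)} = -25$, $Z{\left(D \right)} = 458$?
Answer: $- \frac{1766408257}{3915450} \approx -451.14$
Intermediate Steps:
$\frac{157539}{-62150} + \frac{112590 + Z{\left(319 \right)}}{a{\left(w{\left(-2 \right)} \right)}} = \frac{157539}{-62150} + \frac{112590 + 458}{-227 - 25} = 157539 \left(- \frac{1}{62150}\right) + \frac{113048}{-252} = - \frac{157539}{62150} + 113048 \left(- \frac{1}{252}\right) = - \frac{157539}{62150} - \frac{28262}{63} = - \frac{1766408257}{3915450}$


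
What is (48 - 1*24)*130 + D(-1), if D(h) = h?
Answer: 3119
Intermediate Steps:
(48 - 1*24)*130 + D(-1) = (48 - 1*24)*130 - 1 = (48 - 24)*130 - 1 = 24*130 - 1 = 3120 - 1 = 3119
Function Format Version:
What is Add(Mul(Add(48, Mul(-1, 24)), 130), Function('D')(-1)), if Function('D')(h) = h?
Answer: 3119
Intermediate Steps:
Add(Mul(Add(48, Mul(-1, 24)), 130), Function('D')(-1)) = Add(Mul(Add(48, Mul(-1, 24)), 130), -1) = Add(Mul(Add(48, -24), 130), -1) = Add(Mul(24, 130), -1) = Add(3120, -1) = 3119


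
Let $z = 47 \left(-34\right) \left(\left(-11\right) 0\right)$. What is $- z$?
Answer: $0$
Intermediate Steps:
$z = 0$ ($z = \left(-1598\right) 0 = 0$)
$- z = \left(-1\right) 0 = 0$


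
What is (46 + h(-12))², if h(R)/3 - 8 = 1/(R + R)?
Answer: 312481/64 ≈ 4882.5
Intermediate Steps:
h(R) = 24 + 3/(2*R) (h(R) = 24 + 3/(R + R) = 24 + 3/((2*R)) = 24 + 3*(1/(2*R)) = 24 + 3/(2*R))
(46 + h(-12))² = (46 + (24 + (3/2)/(-12)))² = (46 + (24 + (3/2)*(-1/12)))² = (46 + (24 - ⅛))² = (46 + 191/8)² = (559/8)² = 312481/64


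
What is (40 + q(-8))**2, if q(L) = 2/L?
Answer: 25281/16 ≈ 1580.1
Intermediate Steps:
(40 + q(-8))**2 = (40 + 2/(-8))**2 = (40 + 2*(-1/8))**2 = (40 - 1/4)**2 = (159/4)**2 = 25281/16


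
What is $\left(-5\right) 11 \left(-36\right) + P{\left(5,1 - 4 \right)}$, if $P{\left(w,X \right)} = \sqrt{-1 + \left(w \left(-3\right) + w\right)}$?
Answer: $1980 + i \sqrt{11} \approx 1980.0 + 3.3166 i$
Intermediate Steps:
$P{\left(w,X \right)} = \sqrt{-1 - 2 w}$ ($P{\left(w,X \right)} = \sqrt{-1 + \left(- 3 w + w\right)} = \sqrt{-1 - 2 w}$)
$\left(-5\right) 11 \left(-36\right) + P{\left(5,1 - 4 \right)} = \left(-5\right) 11 \left(-36\right) + \sqrt{-1 - 10} = \left(-55\right) \left(-36\right) + \sqrt{-1 - 10} = 1980 + \sqrt{-11} = 1980 + i \sqrt{11}$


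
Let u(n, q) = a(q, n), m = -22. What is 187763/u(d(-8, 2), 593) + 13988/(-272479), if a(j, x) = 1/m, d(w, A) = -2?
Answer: -1125552452482/272479 ≈ -4.1308e+6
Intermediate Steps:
a(j, x) = -1/22 (a(j, x) = 1/(-22) = -1/22)
u(n, q) = -1/22
187763/u(d(-8, 2), 593) + 13988/(-272479) = 187763/(-1/22) + 13988/(-272479) = 187763*(-22) + 13988*(-1/272479) = -4130786 - 13988/272479 = -1125552452482/272479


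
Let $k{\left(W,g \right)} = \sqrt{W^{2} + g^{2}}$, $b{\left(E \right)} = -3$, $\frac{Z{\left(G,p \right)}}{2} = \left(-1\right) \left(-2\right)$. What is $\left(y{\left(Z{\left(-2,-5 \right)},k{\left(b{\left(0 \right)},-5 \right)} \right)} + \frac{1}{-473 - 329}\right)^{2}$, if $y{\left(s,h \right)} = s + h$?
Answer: $\frac{32153785}{643204} + \frac{3207 \sqrt{34}}{401} \approx 96.623$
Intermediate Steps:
$Z{\left(G,p \right)} = 4$ ($Z{\left(G,p \right)} = 2 \left(\left(-1\right) \left(-2\right)\right) = 2 \cdot 2 = 4$)
$y{\left(s,h \right)} = h + s$
$\left(y{\left(Z{\left(-2,-5 \right)},k{\left(b{\left(0 \right)},-5 \right)} \right)} + \frac{1}{-473 - 329}\right)^{2} = \left(\left(\sqrt{\left(-3\right)^{2} + \left(-5\right)^{2}} + 4\right) + \frac{1}{-473 - 329}\right)^{2} = \left(\left(\sqrt{9 + 25} + 4\right) + \frac{1}{-802}\right)^{2} = \left(\left(\sqrt{34} + 4\right) - \frac{1}{802}\right)^{2} = \left(\left(4 + \sqrt{34}\right) - \frac{1}{802}\right)^{2} = \left(\frac{3207}{802} + \sqrt{34}\right)^{2}$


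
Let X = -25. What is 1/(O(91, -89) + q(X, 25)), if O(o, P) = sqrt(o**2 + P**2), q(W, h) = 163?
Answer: 163/10367 - sqrt(16202)/10367 ≈ 0.0034449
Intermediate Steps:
O(o, P) = sqrt(P**2 + o**2)
1/(O(91, -89) + q(X, 25)) = 1/(sqrt((-89)**2 + 91**2) + 163) = 1/(sqrt(7921 + 8281) + 163) = 1/(sqrt(16202) + 163) = 1/(163 + sqrt(16202))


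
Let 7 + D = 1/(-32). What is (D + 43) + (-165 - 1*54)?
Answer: -5857/32 ≈ -183.03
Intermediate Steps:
D = -225/32 (D = -7 + 1/(-32) = -7 - 1/32 = -225/32 ≈ -7.0313)
(D + 43) + (-165 - 1*54) = (-225/32 + 43) + (-165 - 1*54) = 1151/32 + (-165 - 54) = 1151/32 - 219 = -5857/32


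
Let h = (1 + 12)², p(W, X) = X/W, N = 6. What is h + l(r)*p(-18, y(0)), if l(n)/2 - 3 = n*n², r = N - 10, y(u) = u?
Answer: 169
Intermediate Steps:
h = 169 (h = 13² = 169)
r = -4 (r = 6 - 10 = -4)
l(n) = 6 + 2*n³ (l(n) = 6 + 2*(n*n²) = 6 + 2*n³)
h + l(r)*p(-18, y(0)) = 169 + (6 + 2*(-4)³)*(0/(-18)) = 169 + (6 + 2*(-64))*(0*(-1/18)) = 169 + (6 - 128)*0 = 169 - 122*0 = 169 + 0 = 169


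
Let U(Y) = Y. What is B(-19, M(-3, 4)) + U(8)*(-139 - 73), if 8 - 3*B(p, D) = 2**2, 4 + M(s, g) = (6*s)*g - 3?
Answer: -5084/3 ≈ -1694.7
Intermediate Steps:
M(s, g) = -7 + 6*g*s (M(s, g) = -4 + ((6*s)*g - 3) = -4 + (6*g*s - 3) = -4 + (-3 + 6*g*s) = -7 + 6*g*s)
B(p, D) = 4/3 (B(p, D) = 8/3 - 1/3*2**2 = 8/3 - 1/3*4 = 8/3 - 4/3 = 4/3)
B(-19, M(-3, 4)) + U(8)*(-139 - 73) = 4/3 + 8*(-139 - 73) = 4/3 + 8*(-212) = 4/3 - 1696 = -5084/3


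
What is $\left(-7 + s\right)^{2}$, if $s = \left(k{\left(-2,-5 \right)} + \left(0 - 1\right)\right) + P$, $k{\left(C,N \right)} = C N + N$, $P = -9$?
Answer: $144$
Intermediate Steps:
$k{\left(C,N \right)} = N + C N$
$s = -5$ ($s = \left(- 5 \left(1 - 2\right) + \left(0 - 1\right)\right) - 9 = \left(\left(-5\right) \left(-1\right) - 1\right) - 9 = \left(5 - 1\right) - 9 = 4 - 9 = -5$)
$\left(-7 + s\right)^{2} = \left(-7 - 5\right)^{2} = \left(-12\right)^{2} = 144$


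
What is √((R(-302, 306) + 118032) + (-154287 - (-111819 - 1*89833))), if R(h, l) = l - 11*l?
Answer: 7*√3313 ≈ 402.91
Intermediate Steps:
R(h, l) = -10*l
√((R(-302, 306) + 118032) + (-154287 - (-111819 - 1*89833))) = √((-10*306 + 118032) + (-154287 - (-111819 - 1*89833))) = √((-3060 + 118032) + (-154287 - (-111819 - 89833))) = √(114972 + (-154287 - 1*(-201652))) = √(114972 + (-154287 + 201652)) = √(114972 + 47365) = √162337 = 7*√3313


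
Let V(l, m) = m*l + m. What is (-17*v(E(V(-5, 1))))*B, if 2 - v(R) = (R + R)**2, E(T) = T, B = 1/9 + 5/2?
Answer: 24769/9 ≈ 2752.1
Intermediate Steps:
V(l, m) = m + l*m (V(l, m) = l*m + m = m + l*m)
B = 47/18 (B = 1*(1/9) + 5*(1/2) = 1/9 + 5/2 = 47/18 ≈ 2.6111)
v(R) = 2 - 4*R**2 (v(R) = 2 - (R + R)**2 = 2 - (2*R)**2 = 2 - 4*R**2)
(-17*v(E(V(-5, 1))))*B = -17*(2 - 4*(1 - 5)**2)*(47/18) = -17*(2 - 4*(1*(-4))**2)*(47/18) = -17*(2 - 4*(-4)**2)*(47/18) = -17*(2 - 4*16)*(47/18) = -17*(2 - 64)*(47/18) = -17*(-62)*(47/18) = 1054*(47/18) = 24769/9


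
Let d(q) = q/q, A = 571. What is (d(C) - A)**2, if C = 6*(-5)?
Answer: 324900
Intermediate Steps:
C = -30
d(q) = 1
(d(C) - A)**2 = (1 - 1*571)**2 = (1 - 571)**2 = (-570)**2 = 324900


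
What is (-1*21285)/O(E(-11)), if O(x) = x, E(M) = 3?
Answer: -7095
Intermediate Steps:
(-1*21285)/O(E(-11)) = -1*21285/3 = -21285*⅓ = -7095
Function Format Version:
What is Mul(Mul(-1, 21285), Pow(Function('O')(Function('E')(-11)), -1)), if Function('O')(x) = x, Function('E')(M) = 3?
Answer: -7095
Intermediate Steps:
Mul(Mul(-1, 21285), Pow(Function('O')(Function('E')(-11)), -1)) = Mul(Mul(-1, 21285), Pow(3, -1)) = Mul(-21285, Rational(1, 3)) = -7095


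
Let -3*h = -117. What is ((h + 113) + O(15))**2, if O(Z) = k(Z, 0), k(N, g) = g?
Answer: 23104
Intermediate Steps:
h = 39 (h = -1/3*(-117) = 39)
O(Z) = 0
((h + 113) + O(15))**2 = ((39 + 113) + 0)**2 = (152 + 0)**2 = 152**2 = 23104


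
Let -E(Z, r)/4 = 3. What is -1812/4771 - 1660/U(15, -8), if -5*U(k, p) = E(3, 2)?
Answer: -9905261/14313 ≈ -692.05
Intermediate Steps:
E(Z, r) = -12 (E(Z, r) = -4*3 = -12)
U(k, p) = 12/5 (U(k, p) = -⅕*(-12) = 12/5)
-1812/4771 - 1660/U(15, -8) = -1812/4771 - 1660/12/5 = -1812*1/4771 - 1660*5/12 = -1812/4771 - 2075/3 = -9905261/14313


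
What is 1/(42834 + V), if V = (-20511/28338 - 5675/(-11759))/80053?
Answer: 8891928122242/380876849161323595 ≈ 2.3346e-5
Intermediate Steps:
V = -26790233/8891928122242 (V = (-20511*1/28338 - 5675*(-1/11759))*(1/80053) = (-6837/9446 + 5675/11759)*(1/80053) = -26790233/111075514*1/80053 = -26790233/8891928122242 ≈ -3.0129e-6)
1/(42834 + V) = 1/(42834 - 26790233/8891928122242) = 1/(380876849161323595/8891928122242) = 8891928122242/380876849161323595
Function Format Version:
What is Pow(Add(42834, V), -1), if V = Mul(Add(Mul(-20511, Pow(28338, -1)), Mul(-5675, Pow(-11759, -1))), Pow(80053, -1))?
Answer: Rational(8891928122242, 380876849161323595) ≈ 2.3346e-5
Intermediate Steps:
V = Rational(-26790233, 8891928122242) (V = Mul(Add(Mul(-20511, Rational(1, 28338)), Mul(-5675, Rational(-1, 11759))), Rational(1, 80053)) = Mul(Add(Rational(-6837, 9446), Rational(5675, 11759)), Rational(1, 80053)) = Mul(Rational(-26790233, 111075514), Rational(1, 80053)) = Rational(-26790233, 8891928122242) ≈ -3.0129e-6)
Pow(Add(42834, V), -1) = Pow(Add(42834, Rational(-26790233, 8891928122242)), -1) = Pow(Rational(380876849161323595, 8891928122242), -1) = Rational(8891928122242, 380876849161323595)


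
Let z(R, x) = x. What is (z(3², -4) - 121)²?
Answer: 15625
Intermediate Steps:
(z(3², -4) - 121)² = (-4 - 121)² = (-125)² = 15625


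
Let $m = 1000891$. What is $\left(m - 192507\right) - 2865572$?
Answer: $-2057188$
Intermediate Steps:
$\left(m - 192507\right) - 2865572 = \left(1000891 - 192507\right) - 2865572 = 808384 - 2865572 = -2057188$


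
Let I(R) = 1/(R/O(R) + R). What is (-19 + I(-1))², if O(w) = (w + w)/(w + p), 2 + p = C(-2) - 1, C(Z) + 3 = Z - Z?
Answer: 29929/81 ≈ 369.49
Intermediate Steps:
C(Z) = -3 (C(Z) = -3 + (Z - Z) = -3 + 0 = -3)
p = -6 (p = -2 + (-3 - 1) = -2 - 4 = -6)
O(w) = 2*w/(-6 + w) (O(w) = (w + w)/(w - 6) = (2*w)/(-6 + w) = 2*w/(-6 + w))
I(R) = 1/(-3 + 3*R/2) (I(R) = 1/(R/((2*R/(-6 + R))) + R) = 1/(R*((-6 + R)/(2*R)) + R) = 1/((-3 + R/2) + R) = 1/(-3 + 3*R/2))
(-19 + I(-1))² = (-19 + 2/(3*(-2 - 1)))² = (-19 + (⅔)/(-3))² = (-19 + (⅔)*(-⅓))² = (-19 - 2/9)² = (-173/9)² = 29929/81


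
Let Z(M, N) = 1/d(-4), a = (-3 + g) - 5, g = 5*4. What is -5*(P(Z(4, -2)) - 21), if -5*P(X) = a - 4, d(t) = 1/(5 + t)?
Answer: 113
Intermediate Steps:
g = 20
a = 12 (a = (-3 + 20) - 5 = 17 - 5 = 12)
Z(M, N) = 1 (Z(M, N) = 1/(1/(5 - 4)) = 1/(1/1) = 1/1 = 1)
P(X) = -8/5 (P(X) = -(12 - 4)/5 = -⅕*8 = -8/5)
-5*(P(Z(4, -2)) - 21) = -5*(-8/5 - 21) = -5*(-113/5) = 113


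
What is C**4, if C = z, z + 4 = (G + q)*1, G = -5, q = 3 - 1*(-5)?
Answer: 1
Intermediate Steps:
q = 8 (q = 3 + 5 = 8)
z = -1 (z = -4 + (-5 + 8)*1 = -4 + 3*1 = -4 + 3 = -1)
C = -1
C**4 = (-1)**4 = 1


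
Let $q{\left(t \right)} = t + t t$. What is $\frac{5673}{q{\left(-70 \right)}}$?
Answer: $\frac{1891}{1610} \approx 1.1745$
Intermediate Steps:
$q{\left(t \right)} = t + t^{2}$
$\frac{5673}{q{\left(-70 \right)}} = \frac{5673}{\left(-70\right) \left(1 - 70\right)} = \frac{5673}{\left(-70\right) \left(-69\right)} = \frac{5673}{4830} = 5673 \cdot \frac{1}{4830} = \frac{1891}{1610}$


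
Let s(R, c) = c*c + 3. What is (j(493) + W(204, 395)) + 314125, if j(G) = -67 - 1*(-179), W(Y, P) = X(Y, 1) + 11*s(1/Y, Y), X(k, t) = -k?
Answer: 771842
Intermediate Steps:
s(R, c) = 3 + c² (s(R, c) = c² + 3 = 3 + c²)
W(Y, P) = 33 - Y + 11*Y² (W(Y, P) = -Y + 11*(3 + Y²) = -Y + (33 + 11*Y²) = 33 - Y + 11*Y²)
j(G) = 112 (j(G) = -67 + 179 = 112)
(j(493) + W(204, 395)) + 314125 = (112 + (33 - 1*204 + 11*204²)) + 314125 = (112 + (33 - 204 + 11*41616)) + 314125 = (112 + (33 - 204 + 457776)) + 314125 = (112 + 457605) + 314125 = 457717 + 314125 = 771842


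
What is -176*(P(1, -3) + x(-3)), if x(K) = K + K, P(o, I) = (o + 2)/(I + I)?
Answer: 1144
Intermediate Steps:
P(o, I) = (2 + o)/(2*I) (P(o, I) = (2 + o)/((2*I)) = (2 + o)*(1/(2*I)) = (2 + o)/(2*I))
x(K) = 2*K
-176*(P(1, -3) + x(-3)) = -176*((½)*(2 + 1)/(-3) + 2*(-3)) = -176*((½)*(-⅓)*3 - 6) = -176*(-½ - 6) = -176*(-13/2) = 1144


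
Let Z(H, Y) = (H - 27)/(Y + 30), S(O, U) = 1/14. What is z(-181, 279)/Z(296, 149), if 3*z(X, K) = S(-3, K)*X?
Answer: -32399/11298 ≈ -2.8677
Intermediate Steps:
S(O, U) = 1/14
z(X, K) = X/42 (z(X, K) = (X/14)/3 = X/42)
Z(H, Y) = (-27 + H)/(30 + Y)
z(-181, 279)/Z(296, 149) = ((1/42)*(-181))/(((-27 + 296)/(30 + 149))) = -181/(42*(269/179)) = -181/(42*((1/179)*269)) = -181/(42*269/179) = -181/42*179/269 = -32399/11298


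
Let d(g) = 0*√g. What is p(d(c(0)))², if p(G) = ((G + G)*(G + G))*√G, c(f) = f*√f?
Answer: 0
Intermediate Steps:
c(f) = f^(3/2)
d(g) = 0
p(G) = 4*G^(5/2) (p(G) = ((2*G)*(2*G))*√G = (4*G²)*√G = 4*G^(5/2))
p(d(c(0)))² = (4*0^(5/2))² = (4*0)² = 0² = 0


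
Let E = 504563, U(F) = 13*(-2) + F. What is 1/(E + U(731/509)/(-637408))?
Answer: 324440672/163700758798839 ≈ 1.9819e-6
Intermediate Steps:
U(F) = -26 + F
1/(E + U(731/509)/(-637408)) = 1/(504563 + (-26 + 731/509)/(-637408)) = 1/(504563 + (-26 + 731*(1/509))*(-1/637408)) = 1/(504563 + (-26 + 731/509)*(-1/637408)) = 1/(504563 - 12503/509*(-1/637408)) = 1/(504563 + 12503/324440672) = 1/(163700758798839/324440672) = 324440672/163700758798839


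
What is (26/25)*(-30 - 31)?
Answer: -1586/25 ≈ -63.440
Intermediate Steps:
(26/25)*(-30 - 31) = (26*(1/25))*(-61) = (26/25)*(-61) = -1586/25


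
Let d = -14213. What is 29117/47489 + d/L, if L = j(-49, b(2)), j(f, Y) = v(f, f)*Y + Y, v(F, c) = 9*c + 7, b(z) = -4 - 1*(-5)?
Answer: 687568818/20562737 ≈ 33.438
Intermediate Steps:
b(z) = 1 (b(z) = -4 + 5 = 1)
v(F, c) = 7 + 9*c
j(f, Y) = Y + Y*(7 + 9*f) (j(f, Y) = (7 + 9*f)*Y + Y = Y*(7 + 9*f) + Y = Y + Y*(7 + 9*f))
L = -433 (L = 1*(8 + 9*(-49)) = 1*(8 - 441) = 1*(-433) = -433)
29117/47489 + d/L = 29117/47489 - 14213/(-433) = 29117*(1/47489) - 14213*(-1/433) = 29117/47489 + 14213/433 = 687568818/20562737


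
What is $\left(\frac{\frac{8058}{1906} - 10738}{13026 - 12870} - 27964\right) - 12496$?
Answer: $- \frac{6025336565}{148668} \approx -40529.0$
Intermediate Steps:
$\left(\frac{\frac{8058}{1906} - 10738}{13026 - 12870} - 27964\right) - 12496 = \left(\frac{8058 \cdot \frac{1}{1906} - 10738}{156} - 27964\right) - 12496 = \left(\left(\frac{4029}{953} - 10738\right) \frac{1}{156} - 27964\right) - 12496 = \left(\left(- \frac{10229285}{953}\right) \frac{1}{156} - 27964\right) - 12496 = \left(- \frac{10229285}{148668} - 27964\right) - 12496 = - \frac{4167581237}{148668} - 12496 = - \frac{6025336565}{148668}$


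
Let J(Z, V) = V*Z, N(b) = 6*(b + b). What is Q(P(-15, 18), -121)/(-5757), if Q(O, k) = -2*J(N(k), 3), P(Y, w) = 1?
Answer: -2904/1919 ≈ -1.5133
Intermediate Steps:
N(b) = 12*b (N(b) = 6*(2*b) = 12*b)
Q(O, k) = -72*k (Q(O, k) = -6*12*k = -72*k)
Q(P(-15, 18), -121)/(-5757) = -72*(-121)/(-5757) = 8712*(-1/5757) = -2904/1919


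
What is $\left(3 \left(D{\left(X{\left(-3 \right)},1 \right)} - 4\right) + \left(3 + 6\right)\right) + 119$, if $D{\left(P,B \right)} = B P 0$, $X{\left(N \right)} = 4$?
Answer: $116$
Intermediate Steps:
$D{\left(P,B \right)} = 0$ ($D{\left(P,B \right)} = B 0 = 0$)
$\left(3 \left(D{\left(X{\left(-3 \right)},1 \right)} - 4\right) + \left(3 + 6\right)\right) + 119 = \left(3 \left(0 - 4\right) + \left(3 + 6\right)\right) + 119 = \left(3 \left(0 - 4\right) + 9\right) + 119 = \left(3 \left(-4\right) + 9\right) + 119 = \left(-12 + 9\right) + 119 = -3 + 119 = 116$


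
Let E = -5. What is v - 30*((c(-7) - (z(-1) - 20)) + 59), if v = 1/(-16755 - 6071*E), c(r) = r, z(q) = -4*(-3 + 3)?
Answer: -29375999/13600 ≈ -2160.0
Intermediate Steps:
z(q) = 0 (z(q) = -4*0 = 0)
v = 1/13600 (v = 1/(-16755 - 6071*(-5)) = 1/(-16755 + 30355) = 1/13600 ≈ 7.3529e-5)
v - 30*((c(-7) - (z(-1) - 20)) + 59) = 1/13600 - 30*((-7 - (0 - 20)) + 59) = 1/13600 - 30*((-7 - 1*(-20)) + 59) = 1/13600 - 30*((-7 + 20) + 59) = 1/13600 - 30*(13 + 59) = 1/13600 - 30*72 = 1/13600 - 1*2160 = 1/13600 - 2160 = -29375999/13600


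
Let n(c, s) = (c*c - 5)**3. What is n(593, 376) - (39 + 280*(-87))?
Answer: 43482012316122305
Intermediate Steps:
n(c, s) = (-5 + c**2)**3 (n(c, s) = (c**2 - 5)**3 = (-5 + c**2)**3)
n(593, 376) - (39 + 280*(-87)) = (-5 + 593**2)**3 - (39 + 280*(-87)) = (-5 + 351649)**3 - (39 - 24360) = 351644**3 - 1*(-24321) = 43482012316097984 + 24321 = 43482012316122305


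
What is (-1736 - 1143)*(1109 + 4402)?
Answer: -15866169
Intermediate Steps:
(-1736 - 1143)*(1109 + 4402) = -2879*5511 = -15866169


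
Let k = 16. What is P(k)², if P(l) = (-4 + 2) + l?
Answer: 196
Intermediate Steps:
P(l) = -2 + l
P(k)² = (-2 + 16)² = 14² = 196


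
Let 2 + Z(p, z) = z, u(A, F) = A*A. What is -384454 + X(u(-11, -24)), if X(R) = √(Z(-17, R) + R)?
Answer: -384454 + 4*√15 ≈ -3.8444e+5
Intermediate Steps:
u(A, F) = A²
Z(p, z) = -2 + z
X(R) = √(-2 + 2*R) (X(R) = √((-2 + R) + R) = √(-2 + 2*R))
-384454 + X(u(-11, -24)) = -384454 + √(-2 + 2*(-11)²) = -384454 + √(-2 + 2*121) = -384454 + √(-2 + 242) = -384454 + √240 = -384454 + 4*√15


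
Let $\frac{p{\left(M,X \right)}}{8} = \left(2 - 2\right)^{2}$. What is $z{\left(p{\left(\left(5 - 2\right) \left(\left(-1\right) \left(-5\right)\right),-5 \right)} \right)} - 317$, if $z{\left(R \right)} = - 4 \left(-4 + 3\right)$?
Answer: $-313$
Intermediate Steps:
$p{\left(M,X \right)} = 0$ ($p{\left(M,X \right)} = 8 \left(2 - 2\right)^{2} = 8 \cdot 0^{2} = 8 \cdot 0 = 0$)
$z{\left(R \right)} = 4$ ($z{\left(R \right)} = \left(-4\right) \left(-1\right) = 4$)
$z{\left(p{\left(\left(5 - 2\right) \left(\left(-1\right) \left(-5\right)\right),-5 \right)} \right)} - 317 = 4 - 317 = -313$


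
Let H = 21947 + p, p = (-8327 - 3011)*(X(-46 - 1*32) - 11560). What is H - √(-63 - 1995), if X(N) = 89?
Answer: 130080145 - 7*I*√42 ≈ 1.3008e+8 - 45.365*I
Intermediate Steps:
p = 130058198 (p = (-8327 - 3011)*(89 - 11560) = -11338*(-11471) = 130058198)
H = 130080145 (H = 21947 + 130058198 = 130080145)
H - √(-63 - 1995) = 130080145 - √(-63 - 1995) = 130080145 - √(-2058) = 130080145 - 7*I*√42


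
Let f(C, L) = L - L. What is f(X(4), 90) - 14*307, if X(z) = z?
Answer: -4298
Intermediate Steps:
f(C, L) = 0
f(X(4), 90) - 14*307 = 0 - 14*307 = 0 - 4298 = -4298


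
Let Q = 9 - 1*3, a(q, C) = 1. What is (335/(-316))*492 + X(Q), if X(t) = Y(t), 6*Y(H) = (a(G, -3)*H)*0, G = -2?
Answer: -41205/79 ≈ -521.58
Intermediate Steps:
Q = 6 (Q = 9 - 3 = 6)
Y(H) = 0 (Y(H) = ((1*H)*0)/6 = (H*0)/6 = (1/6)*0 = 0)
X(t) = 0
(335/(-316))*492 + X(Q) = (335/(-316))*492 + 0 = (335*(-1/316))*492 + 0 = -335/316*492 + 0 = -41205/79 + 0 = -41205/79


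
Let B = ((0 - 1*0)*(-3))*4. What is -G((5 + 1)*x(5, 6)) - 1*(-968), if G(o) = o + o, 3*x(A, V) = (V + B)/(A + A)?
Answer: 4828/5 ≈ 965.60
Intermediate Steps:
B = 0 (B = ((0 + 0)*(-3))*4 = (0*(-3))*4 = 0*4 = 0)
x(A, V) = V/(6*A) (x(A, V) = ((V + 0)/(A + A))/3 = (V/((2*A)))/3 = (V*(1/(2*A)))/3 = (V/(2*A))/3 = V/(6*A))
G(o) = 2*o
-G((5 + 1)*x(5, 6)) - 1*(-968) = -2*(5 + 1)*((1/6)*6/5) - 1*(-968) = -2*6*((1/6)*6*(1/5)) + 968 = -2*6*(1/5) + 968 = -2*6/5 + 968 = -1*12/5 + 968 = -12/5 + 968 = 4828/5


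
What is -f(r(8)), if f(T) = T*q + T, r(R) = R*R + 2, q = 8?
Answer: -594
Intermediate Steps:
r(R) = 2 + R**2 (r(R) = R**2 + 2 = 2 + R**2)
f(T) = 9*T (f(T) = T*8 + T = 8*T + T = 9*T)
-f(r(8)) = -9*(2 + 8**2) = -9*(2 + 64) = -9*66 = -1*594 = -594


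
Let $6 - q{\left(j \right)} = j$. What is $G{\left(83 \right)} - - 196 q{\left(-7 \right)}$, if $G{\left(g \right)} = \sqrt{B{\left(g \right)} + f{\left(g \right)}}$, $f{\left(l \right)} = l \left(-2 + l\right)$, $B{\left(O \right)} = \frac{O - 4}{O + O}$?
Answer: $2548 + \frac{\sqrt{185272102}}{166} \approx 2630.0$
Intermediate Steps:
$q{\left(j \right)} = 6 - j$
$B{\left(O \right)} = \frac{-4 + O}{2 O}$
$G{\left(g \right)} = \sqrt{g \left(-2 + g\right) + \frac{-4 + g}{2 g}}$ ($G{\left(g \right)} = \sqrt{\frac{-4 + g}{2 g} + g \left(-2 + g\right)} = \sqrt{g \left(-2 + g\right) + \frac{-4 + g}{2 g}}$)
$G{\left(83 \right)} - - 196 q{\left(-7 \right)} = \frac{\sqrt{2} \sqrt{1 - \frac{4}{83} + 2 \cdot 83 \left(-2 + 83\right)}}{2} - - 196 \left(6 - -7\right) = \frac{\sqrt{2} \sqrt{1 - \frac{4}{83} + 2 \cdot 83 \cdot 81}}{2} - - 196 \left(6 + 7\right) = \frac{\sqrt{2} \sqrt{1 - \frac{4}{83} + 13446}}{2} - \left(-196\right) 13 = \frac{\sqrt{2} \sqrt{\frac{1116097}{83}}}{2} - -2548 = \frac{\sqrt{2} \frac{\sqrt{92636051}}{83}}{2} + 2548 = \frac{\sqrt{185272102}}{166} + 2548 = 2548 + \frac{\sqrt{185272102}}{166}$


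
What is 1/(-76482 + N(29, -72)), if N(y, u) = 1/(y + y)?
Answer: -58/4435955 ≈ -1.3075e-5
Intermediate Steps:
N(y, u) = 1/(2*y)
1/(-76482 + N(29, -72)) = 1/(-76482 + (½)/29) = 1/(-76482 + (½)*(1/29)) = 1/(-76482 + 1/58) = 1/(-4435955/58) = -58/4435955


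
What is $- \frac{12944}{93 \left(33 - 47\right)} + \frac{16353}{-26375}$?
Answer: $\frac{160053197}{17170125} \approx 9.3216$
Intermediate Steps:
$- \frac{12944}{93 \left(33 - 47\right)} + \frac{16353}{-26375} = - \frac{12944}{93 \left(-14\right)} + 16353 \left(- \frac{1}{26375}\right) = - \frac{12944}{-1302} - \frac{16353}{26375} = \left(-12944\right) \left(- \frac{1}{1302}\right) - \frac{16353}{26375} = \frac{6472}{651} - \frac{16353}{26375} = \frac{160053197}{17170125}$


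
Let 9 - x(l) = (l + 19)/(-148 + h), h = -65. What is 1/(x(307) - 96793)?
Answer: -213/20614666 ≈ -1.0332e-5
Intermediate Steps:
x(l) = 1936/213 + l/213 (x(l) = 9 - (l + 19)/(-148 - 65) = 9 - (19 + l)/(-213) = 9 - (19 + l)*(-1)/213 = 9 - (-19/213 - l/213) = 9 + (19/213 + l/213) = 1936/213 + l/213)
1/(x(307) - 96793) = 1/((1936/213 + (1/213)*307) - 96793) = 1/((1936/213 + 307/213) - 96793) = 1/(2243/213 - 96793) = 1/(-20614666/213) = -213/20614666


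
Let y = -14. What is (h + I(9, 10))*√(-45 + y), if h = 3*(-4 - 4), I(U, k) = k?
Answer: -14*I*√59 ≈ -107.54*I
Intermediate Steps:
h = -24 (h = 3*(-8) = -24)
(h + I(9, 10))*√(-45 + y) = (-24 + 10)*√(-45 - 14) = -14*I*√59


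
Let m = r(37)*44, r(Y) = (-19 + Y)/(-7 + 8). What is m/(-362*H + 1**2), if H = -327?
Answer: 792/118375 ≈ 0.0066906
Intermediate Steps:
r(Y) = -19 + Y (r(Y) = (-19 + Y)/1 = (-19 + Y)*1 = -19 + Y)
m = 792 (m = (-19 + 37)*44 = 18*44 = 792)
m/(-362*H + 1**2) = 792/(-362*(-327) + 1**2) = 792/(118374 + 1) = 792/118375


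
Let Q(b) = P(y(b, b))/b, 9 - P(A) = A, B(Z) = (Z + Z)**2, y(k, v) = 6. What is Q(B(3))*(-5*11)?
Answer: -55/12 ≈ -4.5833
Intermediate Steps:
B(Z) = 4*Z**2 (B(Z) = (2*Z)**2 = 4*Z**2)
P(A) = 9 - A
Q(b) = 3/b (Q(b) = (9 - 1*6)/b = (9 - 6)/b = 3/b)
Q(B(3))*(-5*11) = (3/((4*3**2)))*(-5*11) = (3/((4*9)))*(-55) = (3/36)*(-55) = (3*(1/36))*(-55) = (1/12)*(-55) = -55/12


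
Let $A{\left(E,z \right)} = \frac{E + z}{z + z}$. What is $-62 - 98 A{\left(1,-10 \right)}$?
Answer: $- \frac{1061}{10} \approx -106.1$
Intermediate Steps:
$A{\left(E,z \right)} = \frac{E + z}{2 z}$
$-62 - 98 A{\left(1,-10 \right)} = -62 - 98 \frac{1 - 10}{2 \left(-10\right)} = -62 - 98 \cdot \frac{1}{2} \left(- \frac{1}{10}\right) \left(-9\right) = -62 - \frac{441}{10} = - \frac{1061}{10}$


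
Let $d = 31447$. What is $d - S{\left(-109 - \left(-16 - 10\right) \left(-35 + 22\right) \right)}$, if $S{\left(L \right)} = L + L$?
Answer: $32341$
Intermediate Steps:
$S{\left(L \right)} = 2 L$
$d - S{\left(-109 - \left(-16 - 10\right) \left(-35 + 22\right) \right)} = 31447 - 2 \left(-109 - \left(-16 - 10\right) \left(-35 + 22\right)\right) = 31447 - 2 \left(-109 - \left(-26\right) \left(-13\right)\right) = 31447 - 2 \left(-109 - 338\right) = 31447 - 2 \left(-447\right) = 31447 - -894 = 31447 + 894 = 32341$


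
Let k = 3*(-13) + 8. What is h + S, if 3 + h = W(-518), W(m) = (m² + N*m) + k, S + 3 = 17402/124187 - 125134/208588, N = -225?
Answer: 6301374313695/16374158 ≈ 3.8484e+5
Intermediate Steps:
k = -31 (k = -39 + 8 = -31)
S = -56651025/16374158 (S = -3 + (17402/124187 - 125134/208588) = -3 + (17402*(1/124187) - 125134*1/208588) = -3 + (22/157 - 62567/104294) = -3 - 7528551/16374158 = -56651025/16374158 ≈ -3.4598)
W(m) = -31 + m² - 225*m (W(m) = (m² - 225*m) - 31 = -31 + m² - 225*m)
h = 384840 (h = -3 + (-31 + (-518)² - 225*(-518)) = -3 + (-31 + 268324 + 116550) = -3 + 384843 = 384840)
h + S = 384840 - 56651025/16374158 = 6301374313695/16374158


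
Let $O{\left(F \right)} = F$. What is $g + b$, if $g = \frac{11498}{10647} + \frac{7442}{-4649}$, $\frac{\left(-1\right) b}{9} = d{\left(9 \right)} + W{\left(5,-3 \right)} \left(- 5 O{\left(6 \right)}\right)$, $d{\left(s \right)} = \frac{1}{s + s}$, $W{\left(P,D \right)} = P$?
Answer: $\frac{133543278653}{98995806} \approx 1349.0$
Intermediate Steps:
$d{\left(s \right)} = \frac{1}{2 s}$
$b = \frac{2699}{2}$ ($b = - 9 \left(\frac{1}{2 \cdot 9} + 5 \left(\left(-5\right) 6\right)\right) = - 9 \left(\frac{1}{2} \cdot \frac{1}{9} + 5 \left(-30\right)\right) = - 9 \left(\frac{1}{18} - 150\right) = \left(-9\right) \left(- \frac{2699}{18}\right) = \frac{2699}{2} \approx 1349.5$)
$g = - \frac{25780772}{49497903}$ ($g = 11498 \cdot \frac{1}{10647} + 7442 \left(- \frac{1}{4649}\right) = \frac{11498}{10647} - \frac{7442}{4649} = - \frac{25780772}{49497903} \approx -0.52085$)
$g + b = - \frac{25780772}{49497903} + \frac{2699}{2} = \frac{133543278653}{98995806}$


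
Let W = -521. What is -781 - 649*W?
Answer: 337348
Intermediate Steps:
-781 - 649*W = -781 - 649*(-521) = -781 + 338129 = 337348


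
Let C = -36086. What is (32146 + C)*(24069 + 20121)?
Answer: -174108600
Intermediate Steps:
(32146 + C)*(24069 + 20121) = (32146 - 36086)*(24069 + 20121) = -3940*44190 = -174108600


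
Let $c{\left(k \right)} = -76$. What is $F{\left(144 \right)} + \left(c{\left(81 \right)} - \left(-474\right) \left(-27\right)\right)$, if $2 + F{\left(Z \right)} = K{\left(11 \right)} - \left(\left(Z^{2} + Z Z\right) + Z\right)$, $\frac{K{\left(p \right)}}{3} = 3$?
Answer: $-54483$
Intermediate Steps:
$K{\left(p \right)} = 9$ ($K{\left(p \right)} = 3 \cdot 3 = 9$)
$F{\left(Z \right)} = 7 - Z - 2 Z^{2}$ ($F{\left(Z \right)} = -2 - \left(-9 + Z + Z^{2} + Z Z\right) = -2 - \left(-9 + Z + 2 Z^{2}\right) = 7 - Z - 2 Z^{2}$)
$F{\left(144 \right)} + \left(c{\left(81 \right)} - \left(-474\right) \left(-27\right)\right) = \left(7 - 144 - 2 \cdot 144^{2}\right) - \left(76 - -12798\right) = \left(7 - 144 - 41472\right) - 12874 = -41609 - 12874 = -54483$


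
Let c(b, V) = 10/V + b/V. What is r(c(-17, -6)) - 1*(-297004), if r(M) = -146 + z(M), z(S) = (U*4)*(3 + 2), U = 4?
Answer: 296938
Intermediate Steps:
z(S) = 80 (z(S) = (4*4)*(3 + 2) = 16*5 = 80)
r(M) = -66 (r(M) = -146 + 80 = -66)
r(c(-17, -6)) - 1*(-297004) = -66 - 1*(-297004) = -66 + 297004 = 296938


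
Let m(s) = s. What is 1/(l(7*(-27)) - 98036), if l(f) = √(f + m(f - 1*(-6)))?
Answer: -24509/2402764417 - I*√93/4805528834 ≈ -1.02e-5 - 2.0068e-9*I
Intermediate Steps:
l(f) = √(6 + 2*f) (l(f) = √(f + (f - 1*(-6))) = √(f + (f + 6)) = √(f + (6 + f)) = √(6 + 2*f))
1/(l(7*(-27)) - 98036) = 1/(√(6 + 2*(7*(-27))) - 98036) = 1/(√(6 + 2*(-189)) - 98036) = 1/(√(6 - 378) - 98036) = 1/(√(-372) - 98036) = 1/(2*I*√93 - 98036) = 1/(-98036 + 2*I*√93)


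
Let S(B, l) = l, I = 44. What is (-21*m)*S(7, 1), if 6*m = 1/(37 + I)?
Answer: -7/162 ≈ -0.043210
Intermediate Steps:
m = 1/486 (m = 1/(6*(37 + 44)) = (1/6)/81 = (1/6)*(1/81) = 1/486 ≈ 0.0020576)
(-21*m)*S(7, 1) = -21*1/486*1 = -7/162*1 = -7/162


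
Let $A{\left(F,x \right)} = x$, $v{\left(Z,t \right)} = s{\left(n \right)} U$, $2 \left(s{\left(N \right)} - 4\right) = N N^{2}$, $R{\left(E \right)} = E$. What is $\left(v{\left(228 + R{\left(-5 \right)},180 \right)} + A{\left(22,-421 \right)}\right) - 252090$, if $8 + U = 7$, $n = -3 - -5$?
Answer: $-252519$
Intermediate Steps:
$n = 2$ ($n = -3 + 5 = 2$)
$U = -1$ ($U = -8 + 7 = -1$)
$s{\left(N \right)} = 4 + \frac{N^{3}}{2}$ ($s{\left(N \right)} = 4 + \frac{N N^{2}}{2} = 4 + \frac{N^{3}}{2}$)
$v{\left(Z,t \right)} = -8$ ($v{\left(Z,t \right)} = \left(4 + \frac{2^{3}}{2}\right) \left(-1\right) = \left(4 + \frac{1}{2} \cdot 8\right) \left(-1\right) = \left(4 + 4\right) \left(-1\right) = 8 \left(-1\right) = -8$)
$\left(v{\left(228 + R{\left(-5 \right)},180 \right)} + A{\left(22,-421 \right)}\right) - 252090 = \left(-8 - 421\right) - 252090 = -429 - 252090 = -252519$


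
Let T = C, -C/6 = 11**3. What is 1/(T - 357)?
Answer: -1/8343 ≈ -0.00011986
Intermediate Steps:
C = -7986 (C = -6*11**3 = -6*1331 = -7986)
T = -7986
1/(T - 357) = 1/(-7986 - 357) = 1/(-8343) = -1/8343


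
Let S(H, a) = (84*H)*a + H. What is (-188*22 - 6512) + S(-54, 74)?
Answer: -346366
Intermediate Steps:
S(H, a) = H + 84*H*a (S(H, a) = 84*H*a + H = H + 84*H*a)
(-188*22 - 6512) + S(-54, 74) = (-188*22 - 6512) - 54*(1 + 84*74) = (-4136 - 6512) - 54*(1 + 6216) = -10648 - 54*6217 = -10648 - 335718 = -346366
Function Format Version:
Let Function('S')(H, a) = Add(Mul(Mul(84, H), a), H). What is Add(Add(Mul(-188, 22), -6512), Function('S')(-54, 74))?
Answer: -346366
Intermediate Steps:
Function('S')(H, a) = Add(H, Mul(84, H, a)) (Function('S')(H, a) = Add(Mul(84, H, a), H) = Add(H, Mul(84, H, a)))
Add(Add(Mul(-188, 22), -6512), Function('S')(-54, 74)) = Add(Add(Mul(-188, 22), -6512), Mul(-54, Add(1, Mul(84, 74)))) = Add(Add(-4136, -6512), Mul(-54, Add(1, 6216))) = Add(-10648, Mul(-54, 6217)) = Add(-10648, -335718) = -346366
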